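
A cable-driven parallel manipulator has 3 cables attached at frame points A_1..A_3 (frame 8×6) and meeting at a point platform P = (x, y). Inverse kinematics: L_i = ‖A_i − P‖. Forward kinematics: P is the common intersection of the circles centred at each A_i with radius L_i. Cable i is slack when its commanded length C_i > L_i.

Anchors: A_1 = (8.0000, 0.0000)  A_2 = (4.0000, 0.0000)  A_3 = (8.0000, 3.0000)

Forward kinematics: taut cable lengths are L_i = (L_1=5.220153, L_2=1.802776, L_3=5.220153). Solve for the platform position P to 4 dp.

(3.0000, 1.5000)

expand ‖A_i−P‖²=L_i² and subtract eq 1 (c_i ≔ ‖A_i‖²−L_i²)
c_1 = 64.0000+0.0000−27.2500 = 36.7500
eq1−eq2 → [8.0000  0.0000]·P = 24.0000
eq1−eq3 → [0.0000  -6.0000]·P = -9.0000
2×2 solve → P = (3.0000, 1.5000)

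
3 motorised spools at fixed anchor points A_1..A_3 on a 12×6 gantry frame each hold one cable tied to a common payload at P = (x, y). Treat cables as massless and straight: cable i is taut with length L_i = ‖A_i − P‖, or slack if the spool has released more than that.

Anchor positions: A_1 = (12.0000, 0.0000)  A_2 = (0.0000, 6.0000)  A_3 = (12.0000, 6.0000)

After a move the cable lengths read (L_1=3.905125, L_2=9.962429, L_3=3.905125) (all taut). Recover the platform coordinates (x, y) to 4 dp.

(9.5000, 3.0000)

expand ‖A_i−P‖²=L_i² and subtract eq 1 (q_i ≔ ‖A_i‖²−L_i²)
q_1 = 144.0000+0.0000−15.2500 = 128.7500
eq1−eq2 → [24.0000  -12.0000]·P = 192.0000
eq1−eq3 → [0.0000  -12.0000]·P = -36.0000
2×2 solve → P = (9.5000, 3.0000)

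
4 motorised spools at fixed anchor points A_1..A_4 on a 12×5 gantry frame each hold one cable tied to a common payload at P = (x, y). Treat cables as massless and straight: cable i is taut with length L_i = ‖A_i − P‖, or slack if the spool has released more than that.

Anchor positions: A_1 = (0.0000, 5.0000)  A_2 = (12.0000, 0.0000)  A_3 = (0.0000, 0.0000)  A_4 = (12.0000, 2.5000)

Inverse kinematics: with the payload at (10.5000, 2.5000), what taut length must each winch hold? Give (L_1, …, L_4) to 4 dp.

L_1 = √((0.0000−10.5000)² + (5.0000−2.5000)²) = 10.7935
L_2 = √((12.0000−10.5000)² + (0.0000−2.5000)²) = 2.9155
L_3 = √((0.0000−10.5000)² + (0.0000−2.5000)²) = 10.7935
L_4 = √((12.0000−10.5000)² + (2.5000−2.5000)²) = 1.5000

(10.7935, 2.9155, 10.7935, 1.5000)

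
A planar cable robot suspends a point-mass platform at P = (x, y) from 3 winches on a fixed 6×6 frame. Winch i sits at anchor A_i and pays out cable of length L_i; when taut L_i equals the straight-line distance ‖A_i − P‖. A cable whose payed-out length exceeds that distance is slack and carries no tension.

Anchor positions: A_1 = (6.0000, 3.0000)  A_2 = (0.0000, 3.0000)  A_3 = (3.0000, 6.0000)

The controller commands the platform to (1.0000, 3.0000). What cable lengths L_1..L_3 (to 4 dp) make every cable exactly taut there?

(5.0000, 1.0000, 3.6056)

cable 1: Δx=5.0000, Δy=0.0000; L_1 = √(Δx²+Δy²) = 5.0000
cable 2: Δx=-1.0000, Δy=0.0000; L_2 = √(Δx²+Δy²) = 1.0000
cable 3: Δx=2.0000, Δy=3.0000; L_3 = √(Δx²+Δy²) = 3.6056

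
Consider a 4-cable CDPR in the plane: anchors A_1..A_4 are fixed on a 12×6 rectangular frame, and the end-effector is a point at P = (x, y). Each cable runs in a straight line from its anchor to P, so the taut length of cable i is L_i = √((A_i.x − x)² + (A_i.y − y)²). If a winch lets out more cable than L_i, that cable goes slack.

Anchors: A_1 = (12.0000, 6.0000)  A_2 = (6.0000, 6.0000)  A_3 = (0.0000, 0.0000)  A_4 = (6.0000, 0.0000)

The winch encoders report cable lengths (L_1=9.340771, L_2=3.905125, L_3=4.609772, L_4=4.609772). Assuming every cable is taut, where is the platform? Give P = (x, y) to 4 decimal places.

(3.0000, 3.5000)

each cable: (A_i−P)·(A_i−P) = L_i²; let q_i = ‖A_i‖²−L_i²
q_1 = 144.0000+36.0000−87.2500 = 92.7500
row 1: 12.0000x + 0.0000y = 36.0000  (q_2=56.7500)
row 2: 24.0000x + 12.0000y = 114.0000  (q_3=-21.2500)
row 3: 12.0000x + 12.0000y = 78.0000  (q_4=14.7500)
Cramer on rows 1–2 → x = 3.0000, y = 3.5000
check cable 4: ‖A_4−P‖² = 21.2500 ≈ L_4² = 21.2500 ✓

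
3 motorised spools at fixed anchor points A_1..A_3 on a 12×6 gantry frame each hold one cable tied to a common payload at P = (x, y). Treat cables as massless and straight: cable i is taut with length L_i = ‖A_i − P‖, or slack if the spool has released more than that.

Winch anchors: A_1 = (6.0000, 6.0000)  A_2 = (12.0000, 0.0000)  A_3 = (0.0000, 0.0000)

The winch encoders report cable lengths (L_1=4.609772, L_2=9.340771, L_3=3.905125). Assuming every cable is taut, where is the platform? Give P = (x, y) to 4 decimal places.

each cable: (A_i−P)·(A_i−P) = L_i²; let k_i = ‖A_i‖²−L_i²
k_1 = 36.0000+36.0000−21.2500 = 50.7500
row 1: -12.0000x + 12.0000y = -6.0000  (k_2=56.7500)
row 2: 12.0000x + 12.0000y = 66.0000  (k_3=-15.2500)
Cramer on rows 1–2 → x = 3.0000, y = 2.5000

(3.0000, 2.5000)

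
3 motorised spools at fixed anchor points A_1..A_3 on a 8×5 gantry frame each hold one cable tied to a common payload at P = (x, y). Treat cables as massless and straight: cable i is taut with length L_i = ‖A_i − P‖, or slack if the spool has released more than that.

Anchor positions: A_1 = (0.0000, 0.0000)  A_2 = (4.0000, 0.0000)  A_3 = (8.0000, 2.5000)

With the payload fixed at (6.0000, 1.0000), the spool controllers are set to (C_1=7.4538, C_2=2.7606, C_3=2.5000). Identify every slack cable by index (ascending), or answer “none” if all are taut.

1, 2

cable 1: L_1 = ‖A_1−P‖ = 6.0828;  C_1 = 7.4538 → slack
cable 2: L_2 = ‖A_2−P‖ = 2.2361;  C_2 = 2.7606 → slack
cable 3: L_3 = ‖A_3−P‖ = 2.5000;  C_3 = 2.5000 → taut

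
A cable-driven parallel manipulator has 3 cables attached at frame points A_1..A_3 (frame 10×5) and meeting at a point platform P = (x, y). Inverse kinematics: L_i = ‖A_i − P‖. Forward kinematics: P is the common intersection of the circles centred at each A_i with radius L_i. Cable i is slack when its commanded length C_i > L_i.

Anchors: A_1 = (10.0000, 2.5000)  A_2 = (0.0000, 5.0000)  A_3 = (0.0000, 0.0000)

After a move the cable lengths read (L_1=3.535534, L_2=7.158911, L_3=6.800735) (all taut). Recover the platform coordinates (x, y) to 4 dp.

each cable: (A_i−P)·(A_i−P) = L_i²; let k_i = ‖A_i‖²−L_i²
k_1 = 100.0000+6.2500−12.5000 = 93.7500
row 1: 20.0000x − 5.0000y = 120.0000  (k_2=-26.2500)
row 2: 20.0000x + 5.0000y = 140.0000  (k_3=-46.2500)
Cramer on rows 1–2 → x = 6.5000, y = 2.0000

(6.5000, 2.0000)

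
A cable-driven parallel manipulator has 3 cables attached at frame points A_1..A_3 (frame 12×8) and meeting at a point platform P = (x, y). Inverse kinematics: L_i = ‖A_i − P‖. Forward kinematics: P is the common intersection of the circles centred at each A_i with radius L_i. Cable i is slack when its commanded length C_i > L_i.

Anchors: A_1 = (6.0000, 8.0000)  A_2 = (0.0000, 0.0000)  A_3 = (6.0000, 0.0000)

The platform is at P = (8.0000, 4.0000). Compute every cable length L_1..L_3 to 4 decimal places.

(4.4721, 8.9443, 4.4721)

L_1: Δ = A_1−P = (-2.0000, 4.0000) → ‖Δ‖ = √20.0000 = 4.4721
L_2: Δ = A_2−P = (-8.0000, -4.0000) → ‖Δ‖ = √80.0000 = 8.9443
L_3: Δ = A_3−P = (-2.0000, -4.0000) → ‖Δ‖ = √20.0000 = 4.4721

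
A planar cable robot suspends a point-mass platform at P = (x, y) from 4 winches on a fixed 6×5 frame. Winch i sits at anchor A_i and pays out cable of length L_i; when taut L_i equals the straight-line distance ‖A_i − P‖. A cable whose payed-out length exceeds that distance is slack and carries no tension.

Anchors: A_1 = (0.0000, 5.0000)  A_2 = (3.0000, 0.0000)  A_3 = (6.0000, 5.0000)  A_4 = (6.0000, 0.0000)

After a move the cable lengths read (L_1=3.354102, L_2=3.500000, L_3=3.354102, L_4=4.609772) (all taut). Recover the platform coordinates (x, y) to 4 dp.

(3.0000, 3.5000)

circle eqns → linear via eq_j − eq_1; set q_j = A_j·A_j − L_j²
q_1 = 0.0000+25.0000−11.2500 = 13.7500
-6.0000·x + 10.0000·y = q_1−q_2 = 17.0000
-12.0000·x + 0.0000·y = q_1−q_3 = -36.0000
-12.0000·x + 10.0000·y = q_1−q_4 = -1.0000
solve first two rows → x=3.0000, y=3.5000
check cable 4: ‖A_4−P‖² = 21.2500 ≈ L_4² = 21.2500 ✓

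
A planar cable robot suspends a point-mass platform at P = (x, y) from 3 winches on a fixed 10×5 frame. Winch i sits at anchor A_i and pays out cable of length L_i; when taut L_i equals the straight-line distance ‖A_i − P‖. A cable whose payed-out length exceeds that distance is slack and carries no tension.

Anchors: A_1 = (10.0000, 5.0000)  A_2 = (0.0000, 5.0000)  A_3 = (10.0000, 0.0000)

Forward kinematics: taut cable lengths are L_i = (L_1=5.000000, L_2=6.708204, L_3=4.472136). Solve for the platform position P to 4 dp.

(6.0000, 2.0000)

circle eqns → linear via eq_j − eq_1; set k_j = A_j·A_j − L_j²
k_1 = 100.0000+25.0000−25.0000 = 100.0000
20.0000·x + 0.0000·y = k_1−k_2 = 120.0000
0.0000·x + 10.0000·y = k_1−k_3 = 20.0000
solve first two rows → x=6.0000, y=2.0000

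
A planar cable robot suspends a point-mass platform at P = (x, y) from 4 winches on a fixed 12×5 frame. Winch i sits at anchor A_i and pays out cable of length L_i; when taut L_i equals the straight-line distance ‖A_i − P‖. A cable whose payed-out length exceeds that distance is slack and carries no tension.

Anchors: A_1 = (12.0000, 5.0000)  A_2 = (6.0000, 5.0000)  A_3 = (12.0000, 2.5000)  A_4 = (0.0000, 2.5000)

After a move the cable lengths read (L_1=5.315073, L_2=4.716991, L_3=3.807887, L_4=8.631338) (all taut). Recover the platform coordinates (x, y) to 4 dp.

(8.5000, 1.0000)

circle eqns → linear via eq_j − eq_1; set q_j = A_j·A_j − L_j²
q_1 = 144.0000+25.0000−28.2500 = 140.7500
12.0000·x + 0.0000·y = q_1−q_2 = 102.0000
0.0000·x + 5.0000·y = q_1−q_3 = 5.0000
24.0000·x + 5.0000·y = q_1−q_4 = 209.0000
solve first two rows → x=8.5000, y=1.0000
check cable 4: ‖A_4−P‖² = 74.5000 ≈ L_4² = 74.5000 ✓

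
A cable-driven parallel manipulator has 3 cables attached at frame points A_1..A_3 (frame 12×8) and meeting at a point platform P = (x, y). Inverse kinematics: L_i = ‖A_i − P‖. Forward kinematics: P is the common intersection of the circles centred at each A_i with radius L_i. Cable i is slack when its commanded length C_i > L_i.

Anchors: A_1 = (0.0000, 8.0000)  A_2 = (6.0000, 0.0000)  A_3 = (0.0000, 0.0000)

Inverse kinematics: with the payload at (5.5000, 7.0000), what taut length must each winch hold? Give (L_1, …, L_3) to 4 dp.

(5.5902, 7.0178, 8.9022)

cable 1: Δx=-5.5000, Δy=1.0000; L_1 = √(Δx²+Δy²) = 5.5902
cable 2: Δx=0.5000, Δy=-7.0000; L_2 = √(Δx²+Δy²) = 7.0178
cable 3: Δx=-5.5000, Δy=-7.0000; L_3 = √(Δx²+Δy²) = 8.9022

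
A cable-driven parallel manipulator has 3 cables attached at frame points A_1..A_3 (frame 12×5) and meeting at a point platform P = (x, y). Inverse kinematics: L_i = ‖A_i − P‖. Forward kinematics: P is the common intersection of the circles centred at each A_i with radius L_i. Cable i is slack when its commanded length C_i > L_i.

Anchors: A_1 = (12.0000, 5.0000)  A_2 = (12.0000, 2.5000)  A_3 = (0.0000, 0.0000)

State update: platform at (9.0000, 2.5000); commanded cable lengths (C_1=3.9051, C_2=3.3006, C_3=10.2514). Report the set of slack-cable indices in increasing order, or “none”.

i=1: geometric 3.9051 vs commanded 3.9051 ⇒ taut
i=2: geometric 3.0000 vs commanded 3.3006 ⇒ slack
i=3: geometric 9.3408 vs commanded 10.2514 ⇒ slack

2, 3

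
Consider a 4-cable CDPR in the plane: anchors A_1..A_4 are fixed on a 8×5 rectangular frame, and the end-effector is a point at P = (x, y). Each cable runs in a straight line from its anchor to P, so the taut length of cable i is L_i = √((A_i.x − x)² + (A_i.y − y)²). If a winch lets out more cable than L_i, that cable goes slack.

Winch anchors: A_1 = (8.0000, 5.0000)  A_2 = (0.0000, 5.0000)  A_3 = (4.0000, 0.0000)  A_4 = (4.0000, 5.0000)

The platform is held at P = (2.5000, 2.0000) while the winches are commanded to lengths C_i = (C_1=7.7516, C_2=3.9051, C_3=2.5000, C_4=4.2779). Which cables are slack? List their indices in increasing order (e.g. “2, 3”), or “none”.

1, 4

cable 1: L_1 = ‖A_1−P‖ = 6.2650;  C_1 = 7.7516 → slack
cable 2: L_2 = ‖A_2−P‖ = 3.9051;  C_2 = 3.9051 → taut
cable 3: L_3 = ‖A_3−P‖ = 2.5000;  C_3 = 2.5000 → taut
cable 4: L_4 = ‖A_4−P‖ = 3.3541;  C_4 = 4.2779 → slack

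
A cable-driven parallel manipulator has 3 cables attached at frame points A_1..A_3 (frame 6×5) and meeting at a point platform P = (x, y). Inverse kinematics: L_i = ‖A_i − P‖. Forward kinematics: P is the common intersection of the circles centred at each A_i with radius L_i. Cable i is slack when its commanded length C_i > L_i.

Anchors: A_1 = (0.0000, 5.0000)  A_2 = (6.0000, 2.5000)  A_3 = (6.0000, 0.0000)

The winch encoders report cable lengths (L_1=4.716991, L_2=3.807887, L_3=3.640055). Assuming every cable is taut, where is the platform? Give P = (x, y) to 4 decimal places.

(2.5000, 1.0000)

each cable: (A_i−P)·(A_i−P) = L_i²; let k_i = ‖A_i‖²−L_i²
k_1 = 0.0000+25.0000−22.2500 = 2.7500
row 1: -12.0000x + 5.0000y = -25.0000  (k_2=27.7500)
row 2: -12.0000x + 10.0000y = -20.0000  (k_3=22.7500)
Cramer on rows 1–2 → x = 2.5000, y = 1.0000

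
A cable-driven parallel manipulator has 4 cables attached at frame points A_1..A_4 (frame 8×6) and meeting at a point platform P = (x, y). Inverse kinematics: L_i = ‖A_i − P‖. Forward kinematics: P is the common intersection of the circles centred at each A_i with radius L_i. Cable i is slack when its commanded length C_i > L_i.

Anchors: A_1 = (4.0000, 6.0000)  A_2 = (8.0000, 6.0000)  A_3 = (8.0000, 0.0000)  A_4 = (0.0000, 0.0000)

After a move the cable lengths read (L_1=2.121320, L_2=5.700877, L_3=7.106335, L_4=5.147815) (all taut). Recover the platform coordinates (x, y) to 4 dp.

(2.5000, 4.5000)

circle eqns → linear via eq_j − eq_1; set k_j = A_j·A_j − L_j²
k_1 = 16.0000+36.0000−4.5000 = 47.5000
-8.0000·x + 0.0000·y = k_1−k_2 = -20.0000
-8.0000·x + 12.0000·y = k_1−k_3 = 34.0000
8.0000·x + 12.0000·y = k_1−k_4 = 74.0000
solve first two rows → x=2.5000, y=4.5000
check cable 4: ‖A_4−P‖² = 26.5000 ≈ L_4² = 26.5000 ✓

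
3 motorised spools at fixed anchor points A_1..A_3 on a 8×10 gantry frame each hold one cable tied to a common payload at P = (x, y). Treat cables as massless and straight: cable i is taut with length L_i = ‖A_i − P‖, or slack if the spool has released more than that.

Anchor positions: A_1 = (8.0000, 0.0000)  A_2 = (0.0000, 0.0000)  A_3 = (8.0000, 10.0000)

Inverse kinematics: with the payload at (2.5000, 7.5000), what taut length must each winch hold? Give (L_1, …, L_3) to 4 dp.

(9.3005, 7.9057, 6.0415)

cable 1: Δx=5.5000, Δy=-7.5000; L_1 = √(Δx²+Δy²) = 9.3005
cable 2: Δx=-2.5000, Δy=-7.5000; L_2 = √(Δx²+Δy²) = 7.9057
cable 3: Δx=5.5000, Δy=2.5000; L_3 = √(Δx²+Δy²) = 6.0415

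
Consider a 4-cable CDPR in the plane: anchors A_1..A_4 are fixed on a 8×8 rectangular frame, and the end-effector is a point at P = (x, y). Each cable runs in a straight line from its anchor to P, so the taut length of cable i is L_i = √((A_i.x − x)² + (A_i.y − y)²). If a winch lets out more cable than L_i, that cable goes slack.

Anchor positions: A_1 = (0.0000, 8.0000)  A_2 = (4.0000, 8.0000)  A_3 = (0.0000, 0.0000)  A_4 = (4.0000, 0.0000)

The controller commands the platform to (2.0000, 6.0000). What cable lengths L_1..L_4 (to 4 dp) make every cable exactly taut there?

(2.8284, 2.8284, 6.3246, 6.3246)

L_1 = √((0.0000−2.0000)² + (8.0000−6.0000)²) = 2.8284
L_2 = √((4.0000−2.0000)² + (8.0000−6.0000)²) = 2.8284
L_3 = √((0.0000−2.0000)² + (0.0000−6.0000)²) = 6.3246
L_4 = √((4.0000−2.0000)² + (0.0000−6.0000)²) = 6.3246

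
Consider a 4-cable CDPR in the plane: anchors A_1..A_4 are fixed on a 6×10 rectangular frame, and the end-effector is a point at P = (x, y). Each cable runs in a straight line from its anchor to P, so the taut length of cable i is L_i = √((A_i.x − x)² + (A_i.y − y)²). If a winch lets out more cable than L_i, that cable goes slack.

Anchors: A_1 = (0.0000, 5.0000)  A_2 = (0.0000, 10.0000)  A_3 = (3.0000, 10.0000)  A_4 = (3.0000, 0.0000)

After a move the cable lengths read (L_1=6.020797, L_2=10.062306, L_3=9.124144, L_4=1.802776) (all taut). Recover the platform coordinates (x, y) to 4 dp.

(4.5000, 1.0000)

each cable: (A_i−P)·(A_i−P) = L_i²; let q_i = ‖A_i‖²−L_i²
q_1 = 0.0000+25.0000−36.2500 = -11.2500
row 1: 0.0000x − 10.0000y = -10.0000  (q_2=-1.2500)
row 2: -6.0000x − 10.0000y = -37.0000  (q_3=25.7500)
row 3: -6.0000x + 10.0000y = -17.0000  (q_4=5.7500)
Cramer on rows 1–2 → x = 4.5000, y = 1.0000
check cable 4: ‖A_4−P‖² = 3.2500 ≈ L_4² = 3.2500 ✓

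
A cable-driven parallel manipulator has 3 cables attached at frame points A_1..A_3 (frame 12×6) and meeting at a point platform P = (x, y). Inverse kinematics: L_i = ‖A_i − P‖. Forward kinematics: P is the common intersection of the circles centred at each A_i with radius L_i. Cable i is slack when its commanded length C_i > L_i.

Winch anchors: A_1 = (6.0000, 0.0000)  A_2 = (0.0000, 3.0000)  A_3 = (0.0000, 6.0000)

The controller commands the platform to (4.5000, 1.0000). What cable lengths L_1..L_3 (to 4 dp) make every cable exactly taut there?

(1.8028, 4.9244, 6.7268)

L_1: Δ = A_1−P = (1.5000, -1.0000) → ‖Δ‖ = √3.2500 = 1.8028
L_2: Δ = A_2−P = (-4.5000, 2.0000) → ‖Δ‖ = √24.2500 = 4.9244
L_3: Δ = A_3−P = (-4.5000, 5.0000) → ‖Δ‖ = √45.2500 = 6.7268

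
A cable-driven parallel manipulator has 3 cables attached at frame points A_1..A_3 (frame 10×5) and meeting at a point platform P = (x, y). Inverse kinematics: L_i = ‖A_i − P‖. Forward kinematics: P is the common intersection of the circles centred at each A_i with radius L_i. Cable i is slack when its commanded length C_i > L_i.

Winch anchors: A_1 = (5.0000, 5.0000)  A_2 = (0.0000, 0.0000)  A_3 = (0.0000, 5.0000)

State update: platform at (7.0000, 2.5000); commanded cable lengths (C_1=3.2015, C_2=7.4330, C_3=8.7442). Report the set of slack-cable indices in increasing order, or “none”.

3

cable 1: √((-2.0000)²+(2.5000)²)=3.2016, C_1=3.2015: taut
cable 2: √((-7.0000)²+(-2.5000)²)=7.4330, C_2=7.4330: taut
cable 3: √((-7.0000)²+(2.5000)²)=7.4330, C_3=8.7442: slack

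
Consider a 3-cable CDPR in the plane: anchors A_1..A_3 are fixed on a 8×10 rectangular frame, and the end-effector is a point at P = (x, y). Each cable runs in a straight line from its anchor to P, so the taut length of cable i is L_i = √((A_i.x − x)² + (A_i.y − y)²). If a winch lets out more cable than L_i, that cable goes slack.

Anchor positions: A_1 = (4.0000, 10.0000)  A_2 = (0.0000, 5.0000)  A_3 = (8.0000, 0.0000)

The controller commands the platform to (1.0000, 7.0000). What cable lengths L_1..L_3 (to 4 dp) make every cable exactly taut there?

(4.2426, 2.2361, 9.8995)

L_1: Δ = A_1−P = (3.0000, 3.0000) → ‖Δ‖ = √18.0000 = 4.2426
L_2: Δ = A_2−P = (-1.0000, -2.0000) → ‖Δ‖ = √5.0000 = 2.2361
L_3: Δ = A_3−P = (7.0000, -7.0000) → ‖Δ‖ = √98.0000 = 9.8995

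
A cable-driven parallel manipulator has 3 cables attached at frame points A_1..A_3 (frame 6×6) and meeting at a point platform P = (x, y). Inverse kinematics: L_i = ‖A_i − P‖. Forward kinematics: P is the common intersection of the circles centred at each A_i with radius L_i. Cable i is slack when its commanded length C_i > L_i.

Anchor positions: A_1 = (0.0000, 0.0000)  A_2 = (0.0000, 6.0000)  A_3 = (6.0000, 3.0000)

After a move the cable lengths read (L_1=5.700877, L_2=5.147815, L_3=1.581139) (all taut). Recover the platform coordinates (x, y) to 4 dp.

each cable: (A_i−P)·(A_i−P) = L_i²; let q_i = ‖A_i‖²−L_i²
q_1 = 0.0000+0.0000−32.5000 = -32.5000
row 1: 0.0000x − 12.0000y = -42.0000  (q_2=9.5000)
row 2: -12.0000x − 6.0000y = -75.0000  (q_3=42.5000)
Cramer on rows 1–2 → x = 4.5000, y = 3.5000

(4.5000, 3.5000)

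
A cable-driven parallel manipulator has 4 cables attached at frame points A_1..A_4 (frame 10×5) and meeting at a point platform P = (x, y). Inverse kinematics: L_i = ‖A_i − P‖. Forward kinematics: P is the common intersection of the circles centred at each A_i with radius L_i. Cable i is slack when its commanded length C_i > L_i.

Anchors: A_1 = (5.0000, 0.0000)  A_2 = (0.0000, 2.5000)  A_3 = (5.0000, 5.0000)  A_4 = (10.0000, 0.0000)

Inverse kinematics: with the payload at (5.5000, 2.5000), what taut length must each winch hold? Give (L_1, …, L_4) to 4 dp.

cable 1: Δx=-0.5000, Δy=-2.5000; L_1 = √(Δx²+Δy²) = 2.5495
cable 2: Δx=-5.5000, Δy=0.0000; L_2 = √(Δx²+Δy²) = 5.5000
cable 3: Δx=-0.5000, Δy=2.5000; L_3 = √(Δx²+Δy²) = 2.5495
cable 4: Δx=4.5000, Δy=-2.5000; L_4 = √(Δx²+Δy²) = 5.1478

(2.5495, 5.5000, 2.5495, 5.1478)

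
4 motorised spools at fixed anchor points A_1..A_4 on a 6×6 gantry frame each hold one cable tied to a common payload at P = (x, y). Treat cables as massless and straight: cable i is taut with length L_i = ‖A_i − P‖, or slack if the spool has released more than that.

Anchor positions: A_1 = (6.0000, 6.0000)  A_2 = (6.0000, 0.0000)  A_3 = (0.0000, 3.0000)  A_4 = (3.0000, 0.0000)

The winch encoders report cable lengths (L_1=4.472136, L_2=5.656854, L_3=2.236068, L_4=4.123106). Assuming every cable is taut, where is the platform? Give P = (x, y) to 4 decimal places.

(2.0000, 4.0000)

expand ‖A_i−P‖²=L_i² and subtract eq 1 (c_i ≔ ‖A_i‖²−L_i²)
c_1 = 36.0000+36.0000−20.0000 = 52.0000
eq1−eq2 → [0.0000  12.0000]·P = 48.0000
eq1−eq3 → [12.0000  6.0000]·P = 48.0000
eq1−eq4 → [6.0000  12.0000]·P = 60.0000
2×2 solve → P = (2.0000, 4.0000)
check cable 4: ‖A_4−P‖² = 17.0000 ≈ L_4² = 17.0000 ✓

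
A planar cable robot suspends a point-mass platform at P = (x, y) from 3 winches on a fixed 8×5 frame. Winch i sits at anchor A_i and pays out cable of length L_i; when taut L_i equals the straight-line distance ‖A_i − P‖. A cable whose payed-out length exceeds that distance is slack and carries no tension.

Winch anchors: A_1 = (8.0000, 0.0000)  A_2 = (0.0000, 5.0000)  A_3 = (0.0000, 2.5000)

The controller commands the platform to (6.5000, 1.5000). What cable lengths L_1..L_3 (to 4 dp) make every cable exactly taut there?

cable 1: Δx=1.5000, Δy=-1.5000; L_1 = √(Δx²+Δy²) = 2.1213
cable 2: Δx=-6.5000, Δy=3.5000; L_2 = √(Δx²+Δy²) = 7.3824
cable 3: Δx=-6.5000, Δy=1.0000; L_3 = √(Δx²+Δy²) = 6.5765

(2.1213, 7.3824, 6.5765)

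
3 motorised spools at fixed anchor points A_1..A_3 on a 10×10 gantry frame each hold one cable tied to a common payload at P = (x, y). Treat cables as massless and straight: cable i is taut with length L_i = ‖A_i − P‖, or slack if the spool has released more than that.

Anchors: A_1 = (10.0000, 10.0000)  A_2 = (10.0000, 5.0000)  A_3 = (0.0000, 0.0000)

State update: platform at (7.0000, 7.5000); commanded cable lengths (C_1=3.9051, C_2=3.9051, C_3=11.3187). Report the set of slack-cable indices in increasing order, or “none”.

3

cable 1: L_1 = ‖A_1−P‖ = 3.9051;  C_1 = 3.9051 → taut
cable 2: L_2 = ‖A_2−P‖ = 3.9051;  C_2 = 3.9051 → taut
cable 3: L_3 = ‖A_3−P‖ = 10.2591;  C_3 = 11.3187 → slack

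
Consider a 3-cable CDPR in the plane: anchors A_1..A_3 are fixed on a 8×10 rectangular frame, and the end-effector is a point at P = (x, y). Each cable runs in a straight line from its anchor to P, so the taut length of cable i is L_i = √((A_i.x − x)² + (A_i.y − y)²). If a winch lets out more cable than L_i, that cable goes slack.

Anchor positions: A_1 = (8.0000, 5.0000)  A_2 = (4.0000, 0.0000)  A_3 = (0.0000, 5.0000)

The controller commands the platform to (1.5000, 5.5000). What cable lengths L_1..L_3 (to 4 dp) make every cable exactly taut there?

(6.5192, 6.0415, 1.5811)

cable 1: Δx=6.5000, Δy=-0.5000; L_1 = √(Δx²+Δy²) = 6.5192
cable 2: Δx=2.5000, Δy=-5.5000; L_2 = √(Δx²+Δy²) = 6.0415
cable 3: Δx=-1.5000, Δy=-0.5000; L_3 = √(Δx²+Δy²) = 1.5811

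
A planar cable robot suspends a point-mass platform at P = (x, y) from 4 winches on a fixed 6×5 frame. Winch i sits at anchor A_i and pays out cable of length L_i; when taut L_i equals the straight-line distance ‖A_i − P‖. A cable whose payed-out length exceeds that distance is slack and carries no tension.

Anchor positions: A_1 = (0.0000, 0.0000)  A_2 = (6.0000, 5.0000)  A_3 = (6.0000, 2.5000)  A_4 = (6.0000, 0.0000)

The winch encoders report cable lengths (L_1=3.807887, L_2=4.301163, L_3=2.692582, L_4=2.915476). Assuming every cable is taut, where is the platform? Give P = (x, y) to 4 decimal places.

expand ‖A_i−P‖²=L_i² and subtract eq 1 (k_i ≔ ‖A_i‖²−L_i²)
k_1 = 0.0000+0.0000−14.5000 = -14.5000
eq1−eq2 → [-12.0000  -10.0000]·P = -57.0000
eq1−eq3 → [-12.0000  -5.0000]·P = -49.5000
eq1−eq4 → [-12.0000  0.0000]·P = -42.0000
2×2 solve → P = (3.5000, 1.5000)
check cable 4: ‖A_4−P‖² = 8.5000 ≈ L_4² = 8.5000 ✓

(3.5000, 1.5000)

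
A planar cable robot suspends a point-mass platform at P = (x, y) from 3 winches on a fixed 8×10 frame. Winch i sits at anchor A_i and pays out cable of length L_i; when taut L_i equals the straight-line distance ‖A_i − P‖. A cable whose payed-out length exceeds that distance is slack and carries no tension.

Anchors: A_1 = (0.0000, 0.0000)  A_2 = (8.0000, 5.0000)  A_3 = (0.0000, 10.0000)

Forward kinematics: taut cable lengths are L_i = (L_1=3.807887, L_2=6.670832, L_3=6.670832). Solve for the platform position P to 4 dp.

(1.5000, 3.5000)

each cable: (A_i−P)·(A_i−P) = L_i²; let k_i = ‖A_i‖²−L_i²
k_1 = 0.0000+0.0000−14.5000 = -14.5000
row 1: -16.0000x − 10.0000y = -59.0000  (k_2=44.5000)
row 2: 0.0000x − 20.0000y = -70.0000  (k_3=55.5000)
Cramer on rows 1–2 → x = 1.5000, y = 3.5000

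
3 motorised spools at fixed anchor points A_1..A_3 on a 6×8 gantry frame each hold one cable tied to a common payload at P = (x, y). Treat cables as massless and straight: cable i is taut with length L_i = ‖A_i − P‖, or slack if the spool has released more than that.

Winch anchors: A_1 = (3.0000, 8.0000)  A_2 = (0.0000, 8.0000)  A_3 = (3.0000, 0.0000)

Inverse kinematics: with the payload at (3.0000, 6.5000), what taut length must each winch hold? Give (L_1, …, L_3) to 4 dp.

(1.5000, 3.3541, 6.5000)

L_1 = √((3.0000−3.0000)² + (8.0000−6.5000)²) = 1.5000
L_2 = √((0.0000−3.0000)² + (8.0000−6.5000)²) = 3.3541
L_3 = √((3.0000−3.0000)² + (0.0000−6.5000)²) = 6.5000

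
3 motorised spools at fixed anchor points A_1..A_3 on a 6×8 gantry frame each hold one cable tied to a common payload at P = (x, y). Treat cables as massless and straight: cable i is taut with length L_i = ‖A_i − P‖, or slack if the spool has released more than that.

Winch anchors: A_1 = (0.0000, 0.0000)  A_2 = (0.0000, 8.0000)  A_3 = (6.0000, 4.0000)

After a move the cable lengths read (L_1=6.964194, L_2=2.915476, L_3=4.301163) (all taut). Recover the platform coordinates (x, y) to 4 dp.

(2.5000, 6.5000)

each cable: (A_i−P)·(A_i−P) = L_i²; let c_i = ‖A_i‖²−L_i²
c_1 = 0.0000+0.0000−48.5000 = -48.5000
row 1: 0.0000x − 16.0000y = -104.0000  (c_2=55.5000)
row 2: -12.0000x − 8.0000y = -82.0000  (c_3=33.5000)
Cramer on rows 1–2 → x = 2.5000, y = 6.5000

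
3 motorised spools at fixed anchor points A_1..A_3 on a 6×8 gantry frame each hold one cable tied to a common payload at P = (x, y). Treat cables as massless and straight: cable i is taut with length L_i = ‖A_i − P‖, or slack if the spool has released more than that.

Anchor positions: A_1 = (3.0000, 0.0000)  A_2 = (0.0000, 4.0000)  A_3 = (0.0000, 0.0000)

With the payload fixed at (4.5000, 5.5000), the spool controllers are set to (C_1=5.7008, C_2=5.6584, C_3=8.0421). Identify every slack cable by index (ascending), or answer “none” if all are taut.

2, 3

cable 1: L_1 = ‖A_1−P‖ = 5.7009;  C_1 = 5.7008 → taut
cable 2: L_2 = ‖A_2−P‖ = 4.7434;  C_2 = 5.6584 → slack
cable 3: L_3 = ‖A_3−P‖ = 7.1063;  C_3 = 8.0421 → slack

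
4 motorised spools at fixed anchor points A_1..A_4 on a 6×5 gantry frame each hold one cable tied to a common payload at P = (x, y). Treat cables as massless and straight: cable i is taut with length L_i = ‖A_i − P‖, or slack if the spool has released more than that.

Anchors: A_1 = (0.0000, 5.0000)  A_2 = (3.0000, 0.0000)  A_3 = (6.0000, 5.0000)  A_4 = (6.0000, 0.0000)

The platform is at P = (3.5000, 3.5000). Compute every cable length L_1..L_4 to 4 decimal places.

L_1 = √((0.0000−3.5000)² + (5.0000−3.5000)²) = 3.8079
L_2 = √((3.0000−3.5000)² + (0.0000−3.5000)²) = 3.5355
L_3 = √((6.0000−3.5000)² + (5.0000−3.5000)²) = 2.9155
L_4 = √((6.0000−3.5000)² + (0.0000−3.5000)²) = 4.3012

(3.8079, 3.5355, 2.9155, 4.3012)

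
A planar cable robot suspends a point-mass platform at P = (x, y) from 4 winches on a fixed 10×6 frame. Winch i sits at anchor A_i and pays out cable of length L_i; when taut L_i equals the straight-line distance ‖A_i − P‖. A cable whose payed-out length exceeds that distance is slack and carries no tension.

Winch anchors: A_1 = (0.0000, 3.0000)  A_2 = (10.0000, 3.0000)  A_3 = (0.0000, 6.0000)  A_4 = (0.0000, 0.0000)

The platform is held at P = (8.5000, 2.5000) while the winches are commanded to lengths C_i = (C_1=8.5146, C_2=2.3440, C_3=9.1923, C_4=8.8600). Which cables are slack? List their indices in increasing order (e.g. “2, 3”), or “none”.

i=1: geometric 8.5147 vs commanded 8.5146 ⇒ taut
i=2: geometric 1.5811 vs commanded 2.3440 ⇒ slack
i=3: geometric 9.1924 vs commanded 9.1923 ⇒ taut
i=4: geometric 8.8600 vs commanded 8.8600 ⇒ taut

2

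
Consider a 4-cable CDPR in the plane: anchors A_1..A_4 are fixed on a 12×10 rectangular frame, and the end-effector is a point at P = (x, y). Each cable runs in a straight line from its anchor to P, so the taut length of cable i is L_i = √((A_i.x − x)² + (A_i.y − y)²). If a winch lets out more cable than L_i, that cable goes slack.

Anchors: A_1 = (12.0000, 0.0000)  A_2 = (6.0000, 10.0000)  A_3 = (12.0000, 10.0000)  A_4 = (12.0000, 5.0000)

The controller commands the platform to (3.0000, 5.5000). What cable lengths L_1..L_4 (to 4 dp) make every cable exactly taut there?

L_1: Δ = A_1−P = (9.0000, -5.5000) → ‖Δ‖ = √111.2500 = 10.5475
L_2: Δ = A_2−P = (3.0000, 4.5000) → ‖Δ‖ = √29.2500 = 5.4083
L_3: Δ = A_3−P = (9.0000, 4.5000) → ‖Δ‖ = √101.2500 = 10.0623
L_4: Δ = A_4−P = (9.0000, -0.5000) → ‖Δ‖ = √81.2500 = 9.0139

(10.5475, 5.4083, 10.0623, 9.0139)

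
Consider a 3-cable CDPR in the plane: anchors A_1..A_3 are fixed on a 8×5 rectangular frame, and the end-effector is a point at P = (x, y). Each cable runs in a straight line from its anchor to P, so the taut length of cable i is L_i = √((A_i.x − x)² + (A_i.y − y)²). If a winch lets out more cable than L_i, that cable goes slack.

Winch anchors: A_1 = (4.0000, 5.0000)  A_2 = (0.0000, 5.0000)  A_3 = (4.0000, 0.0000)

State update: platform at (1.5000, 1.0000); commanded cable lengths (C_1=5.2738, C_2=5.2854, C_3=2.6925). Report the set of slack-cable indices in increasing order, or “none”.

cable 1: L_1 = ‖A_1−P‖ = 4.7170;  C_1 = 5.2738 → slack
cable 2: L_2 = ‖A_2−P‖ = 4.2720;  C_2 = 5.2854 → slack
cable 3: L_3 = ‖A_3−P‖ = 2.6926;  C_3 = 2.6925 → taut

1, 2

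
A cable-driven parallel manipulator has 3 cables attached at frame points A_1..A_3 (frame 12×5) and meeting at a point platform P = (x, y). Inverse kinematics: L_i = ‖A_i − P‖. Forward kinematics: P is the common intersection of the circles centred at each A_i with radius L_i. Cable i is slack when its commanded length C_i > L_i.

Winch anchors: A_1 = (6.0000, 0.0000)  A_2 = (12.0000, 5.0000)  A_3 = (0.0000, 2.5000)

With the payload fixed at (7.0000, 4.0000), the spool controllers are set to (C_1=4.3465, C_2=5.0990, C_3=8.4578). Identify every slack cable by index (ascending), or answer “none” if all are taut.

1, 3

cable 1: √((-1.0000)²+(-4.0000)²)=4.1231, C_1=4.3465: slack
cable 2: √((5.0000)²+(1.0000)²)=5.0990, C_2=5.0990: taut
cable 3: √((-7.0000)²+(-1.5000)²)=7.1589, C_3=8.4578: slack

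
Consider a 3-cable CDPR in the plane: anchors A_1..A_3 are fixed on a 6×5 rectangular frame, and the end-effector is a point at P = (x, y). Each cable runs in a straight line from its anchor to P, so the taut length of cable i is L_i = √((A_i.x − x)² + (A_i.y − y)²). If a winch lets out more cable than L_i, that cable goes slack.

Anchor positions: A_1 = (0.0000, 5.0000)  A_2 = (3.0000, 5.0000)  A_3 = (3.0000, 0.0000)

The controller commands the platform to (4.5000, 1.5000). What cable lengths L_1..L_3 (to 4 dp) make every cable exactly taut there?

L_1 = √((0.0000−4.5000)² + (5.0000−1.5000)²) = 5.7009
L_2 = √((3.0000−4.5000)² + (5.0000−1.5000)²) = 3.8079
L_3 = √((3.0000−4.5000)² + (0.0000−1.5000)²) = 2.1213

(5.7009, 3.8079, 2.1213)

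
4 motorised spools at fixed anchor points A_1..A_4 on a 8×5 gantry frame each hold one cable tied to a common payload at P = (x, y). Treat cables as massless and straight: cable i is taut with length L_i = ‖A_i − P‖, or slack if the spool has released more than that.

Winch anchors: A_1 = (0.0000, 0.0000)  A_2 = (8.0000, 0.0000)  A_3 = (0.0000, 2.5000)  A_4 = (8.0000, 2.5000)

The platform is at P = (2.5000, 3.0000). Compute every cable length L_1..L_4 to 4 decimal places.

(3.9051, 6.2650, 2.5495, 5.5227)

L_1: Δ = A_1−P = (-2.5000, -3.0000) → ‖Δ‖ = √15.2500 = 3.9051
L_2: Δ = A_2−P = (5.5000, -3.0000) → ‖Δ‖ = √39.2500 = 6.2650
L_3: Δ = A_3−P = (-2.5000, -0.5000) → ‖Δ‖ = √6.5000 = 2.5495
L_4: Δ = A_4−P = (5.5000, -0.5000) → ‖Δ‖ = √30.5000 = 5.5227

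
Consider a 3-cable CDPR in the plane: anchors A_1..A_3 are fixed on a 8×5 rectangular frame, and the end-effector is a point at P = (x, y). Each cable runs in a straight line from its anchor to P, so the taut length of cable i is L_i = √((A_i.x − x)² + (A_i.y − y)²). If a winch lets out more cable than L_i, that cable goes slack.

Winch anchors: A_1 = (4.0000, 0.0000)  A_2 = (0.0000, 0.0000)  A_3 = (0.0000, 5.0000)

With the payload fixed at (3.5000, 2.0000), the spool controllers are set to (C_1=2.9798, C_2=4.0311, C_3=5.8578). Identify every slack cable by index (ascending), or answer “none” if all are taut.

1, 3

cable 1: L_1 = ‖A_1−P‖ = 2.0616;  C_1 = 2.9798 → slack
cable 2: L_2 = ‖A_2−P‖ = 4.0311;  C_2 = 4.0311 → taut
cable 3: L_3 = ‖A_3−P‖ = 4.6098;  C_3 = 5.8578 → slack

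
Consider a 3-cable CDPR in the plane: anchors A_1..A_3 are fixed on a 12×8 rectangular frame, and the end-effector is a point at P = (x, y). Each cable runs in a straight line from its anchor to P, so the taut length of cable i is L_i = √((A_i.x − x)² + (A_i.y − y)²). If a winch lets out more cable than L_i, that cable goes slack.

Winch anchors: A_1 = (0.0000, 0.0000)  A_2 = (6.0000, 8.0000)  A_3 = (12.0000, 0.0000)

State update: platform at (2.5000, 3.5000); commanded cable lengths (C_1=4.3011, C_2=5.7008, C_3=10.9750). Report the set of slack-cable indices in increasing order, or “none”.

3

i=1: geometric 4.3012 vs commanded 4.3011 ⇒ taut
i=2: geometric 5.7009 vs commanded 5.7008 ⇒ taut
i=3: geometric 10.1242 vs commanded 10.9750 ⇒ slack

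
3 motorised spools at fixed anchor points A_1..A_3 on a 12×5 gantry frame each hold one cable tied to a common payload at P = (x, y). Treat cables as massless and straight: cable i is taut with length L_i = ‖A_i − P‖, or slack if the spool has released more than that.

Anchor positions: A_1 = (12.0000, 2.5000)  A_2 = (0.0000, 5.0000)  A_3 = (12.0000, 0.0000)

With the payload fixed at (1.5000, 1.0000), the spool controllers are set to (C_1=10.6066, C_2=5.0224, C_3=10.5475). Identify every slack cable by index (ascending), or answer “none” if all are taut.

i=1: geometric 10.6066 vs commanded 10.6066 ⇒ taut
i=2: geometric 4.2720 vs commanded 5.0224 ⇒ slack
i=3: geometric 10.5475 vs commanded 10.5475 ⇒ taut

2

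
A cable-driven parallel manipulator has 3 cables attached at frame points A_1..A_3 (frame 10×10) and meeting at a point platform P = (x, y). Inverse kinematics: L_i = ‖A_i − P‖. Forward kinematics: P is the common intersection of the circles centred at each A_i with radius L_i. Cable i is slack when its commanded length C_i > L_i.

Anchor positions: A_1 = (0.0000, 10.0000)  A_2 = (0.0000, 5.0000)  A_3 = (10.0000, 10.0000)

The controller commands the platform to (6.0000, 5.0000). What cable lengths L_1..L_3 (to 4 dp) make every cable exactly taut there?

(7.8102, 6.0000, 6.4031)

L_1: Δ = A_1−P = (-6.0000, 5.0000) → ‖Δ‖ = √61.0000 = 7.8102
L_2: Δ = A_2−P = (-6.0000, 0.0000) → ‖Δ‖ = √36.0000 = 6.0000
L_3: Δ = A_3−P = (4.0000, 5.0000) → ‖Δ‖ = √41.0000 = 6.4031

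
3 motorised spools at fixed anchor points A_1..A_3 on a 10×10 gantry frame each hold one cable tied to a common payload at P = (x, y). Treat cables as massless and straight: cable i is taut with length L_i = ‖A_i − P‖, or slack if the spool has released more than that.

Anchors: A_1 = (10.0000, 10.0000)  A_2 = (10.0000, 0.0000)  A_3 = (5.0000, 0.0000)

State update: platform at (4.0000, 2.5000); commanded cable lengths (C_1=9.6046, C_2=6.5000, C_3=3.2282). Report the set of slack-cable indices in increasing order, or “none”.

3

i=1: geometric 9.6047 vs commanded 9.6046 ⇒ taut
i=2: geometric 6.5000 vs commanded 6.5000 ⇒ taut
i=3: geometric 2.6926 vs commanded 3.2282 ⇒ slack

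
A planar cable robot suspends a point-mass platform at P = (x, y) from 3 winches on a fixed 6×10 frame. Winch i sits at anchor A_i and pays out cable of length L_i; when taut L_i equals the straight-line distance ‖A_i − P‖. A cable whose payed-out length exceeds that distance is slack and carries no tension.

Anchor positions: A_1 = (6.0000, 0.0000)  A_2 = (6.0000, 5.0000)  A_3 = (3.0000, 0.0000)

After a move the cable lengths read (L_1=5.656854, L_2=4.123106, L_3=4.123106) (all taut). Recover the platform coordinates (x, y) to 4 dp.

expand ‖A_i−P‖²=L_i² and subtract eq 1 (q_i ≔ ‖A_i‖²−L_i²)
q_1 = 36.0000+0.0000−32.0000 = 4.0000
eq1−eq2 → [0.0000  -10.0000]·P = -40.0000
eq1−eq3 → [6.0000  0.0000]·P = 12.0000
2×2 solve → P = (2.0000, 4.0000)

(2.0000, 4.0000)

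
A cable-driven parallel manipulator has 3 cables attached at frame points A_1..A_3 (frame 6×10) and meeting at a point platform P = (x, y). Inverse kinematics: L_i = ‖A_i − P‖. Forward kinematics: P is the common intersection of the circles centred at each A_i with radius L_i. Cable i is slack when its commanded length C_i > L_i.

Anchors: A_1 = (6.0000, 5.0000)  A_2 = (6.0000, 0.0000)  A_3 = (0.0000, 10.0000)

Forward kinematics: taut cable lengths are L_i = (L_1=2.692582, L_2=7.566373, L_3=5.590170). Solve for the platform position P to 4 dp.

expand ‖A_i−P‖²=L_i² and subtract eq 1 (q_i ≔ ‖A_i‖²−L_i²)
q_1 = 36.0000+25.0000−7.2500 = 53.7500
eq1−eq2 → [0.0000  10.0000]·P = 75.0000
eq1−eq3 → [12.0000  -10.0000]·P = -15.0000
2×2 solve → P = (5.0000, 7.5000)

(5.0000, 7.5000)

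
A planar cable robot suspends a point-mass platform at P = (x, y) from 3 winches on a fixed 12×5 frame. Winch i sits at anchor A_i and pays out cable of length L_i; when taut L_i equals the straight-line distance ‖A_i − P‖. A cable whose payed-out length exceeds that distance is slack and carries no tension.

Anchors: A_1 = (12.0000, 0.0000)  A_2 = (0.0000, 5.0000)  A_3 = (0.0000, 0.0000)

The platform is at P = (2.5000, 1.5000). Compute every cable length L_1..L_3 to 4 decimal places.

(9.6177, 4.3012, 2.9155)

L_1 = √((12.0000−2.5000)² + (0.0000−1.5000)²) = 9.6177
L_2 = √((0.0000−2.5000)² + (5.0000−1.5000)²) = 4.3012
L_3 = √((0.0000−2.5000)² + (0.0000−1.5000)²) = 2.9155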